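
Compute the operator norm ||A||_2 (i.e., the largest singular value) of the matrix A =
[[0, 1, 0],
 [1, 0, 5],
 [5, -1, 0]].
||A||_2 ≈ 5.5693 (= sqrt(largest eigenvalue of A^T A))

||A||_2 = sigma_max(A) = sqrt(lambda_max(A^T A)). Form the symmetric matrix M = A^T A =
[[26, -5, 5],
 [-5, 2, 0],
 [5, 0, 25]].
Its characteristic polynomial (trace, sum of principal 2x2 minors, determinant of M give the coefficients) is
  p(λ) = det(λ I - M) = λ^3 - 53λ^2 + 702λ - 625.
No integer candidate from the rational root theorem (±divisors of 625) is a root, so the roots are irrational. The cubic discriminant is Δ = 36320929 > 0, so there are three distinct real roots. p(0) = -625 and p(1) = 25 have opposite signs, so a root lies in (0, 1); Newton's method refines it to λ ≈ 0.9584. p(21) = 5 and p(22) = -185 have opposite signs, so a root lies in (21, 22); Newton's method refines it to λ ≈ 21.0249. p(31) = -5 and p(32) = 335 have opposite signs, so a root lies in (31, 32); Newton's method refines it to λ ≈ 31.0167. Check (Vieta): the three roots sum to 53, matching tr M = 53.
So the eigenvalues of A^T A are ≈ 0.9584, 21.0249, 31.0167 (all ≥ 0, as they must be for A^T A). The largest is λ_max ≈ 31.0167, hence ||A||_2 = sqrt(λ_max) ≈ 5.5693.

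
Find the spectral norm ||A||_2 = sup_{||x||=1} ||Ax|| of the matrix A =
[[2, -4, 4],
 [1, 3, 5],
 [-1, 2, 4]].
||A||_2 ≈ 7.7234 (= sqrt(largest eigenvalue of A^T A))

||A||_2 = sigma_max(A) = sqrt(lambda_max(A^T A)). Form the symmetric matrix M = A^T A =
[[6, -7, 9],
 [-7, 29, 7],
 [9, 7, 57]].
Its characteristic polynomial (trace, sum of principal 2x2 minors, determinant of M give the coefficients) is
  p(λ) = det(λ I - M) = λ^3 - 92λ^2 + 1990λ - 3600.
No integer candidate from the rational root theorem (±divisors of 3600) is a root, so the roots are irrational. The cubic discriminant is Δ = 2296447200 > 0, so there are three distinct real roots. p(1) = -1701 and p(2) = 20 have opposite signs, so a root lies in (1, 2); Newton's method refines it to λ ≈ 1.9878. p(30) = 300 and p(31) = -531 have opposite signs, so a root lies in (30, 31); Newton's method refines it to λ ≈ 30.3612. p(59) = -1063 and p(60) = 600 have opposite signs, so a root lies in (59, 60); Newton's method refines it to λ ≈ 59.651. Check (Vieta): the three roots sum to 92, matching tr M = 92.
So the eigenvalues of A^T A are ≈ 1.9878, 30.3612, 59.651 (all ≥ 0, as they must be for A^T A). The largest is λ_max ≈ 59.651, hence ||A||_2 = sqrt(λ_max) ≈ 7.7234.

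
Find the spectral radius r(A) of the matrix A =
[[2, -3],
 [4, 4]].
r(A) = sqrt(20) ≈ 4.4721

The eigenvalues of A are the roots of its characteristic polynomial. With M = A (coefficients from the trace and determinant):
  p(λ) = det(λ I - M) = λ^2 - 6λ + 20.
For λ^2 - 6λ + 20 the discriminant is -44. It is negative, so the roots are the complex-conjugate pair λ = 3 ± (sqrt(44)/2) i ≈ 3 ± 3.3166i. For a conjugate pair the product of the roots equals the constant term, so |λ|^2 = 20 and |λ| = sqrt(20) ≈ 4.4721.
Thus the eigenvalues (to 4 decimals) are 3 ± 3.3166i (modulus 4.4721). The spectral radius is the largest modulus: r(A) = sqrt(20) ≈ 4.4721. (Cross-check: r(A) ≤ ||A||_2 ≈ 5.7278; equality holds whenever A is normal, though it can also hold for some non-normal A.)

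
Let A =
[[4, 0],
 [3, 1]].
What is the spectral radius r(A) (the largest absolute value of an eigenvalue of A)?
r(A) = 4

The eigenvalues of A are the roots of its characteristic polynomial. With M = A (coefficients from the trace and determinant):
  p(λ) = det(λ I - M) = λ^2 - 5λ + 4.
For λ^2 - 5λ + 4 the discriminant is 9. It is a perfect square (3^2), so the roots are rational: λ = (5 ± 3)/2 = 4, 1.
Thus the eigenvalues (to 4 decimals) are 4 (modulus 4); 1 (modulus 1). The spectral radius is the largest modulus: r(A) = 4. (Cross-check: r(A) ≤ ||A||_2 ≈ 5.0368; equality holds whenever A is normal, though it can also hold for some non-normal A.)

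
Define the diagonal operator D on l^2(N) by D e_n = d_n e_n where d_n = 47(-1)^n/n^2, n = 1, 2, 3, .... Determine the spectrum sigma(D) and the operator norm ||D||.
sigma(D) = {47(-1)^n/n^2 : n ≥ 1} ∪ {0}; ||D|| = 47

A bounded diagonal operator on l^2 with diagonal entries d_n has spectrum equal to the closure of {d_n : n ≥ 1}: every d_n is an eigenvalue (with eigenvector e_n), so {d_n} ⊂ sigma(D); the spectrum is closed, so its closure is too; and for lambda not in the closure, (D - lambda I) has bounded inverse (the diagonal entries 1/(d_n - lambda) are bounded). For our sequence d_n = 47(-1)^n/n^2, n = 1, 2, 3, ...:
  - {d_n} = {47(-1)^n/n^2 : n ≥ 1}; the only limit point is 0
  - closure = {47(-1)^n/n^2 : n ≥ 1} ∪ {0}
For the norm: a diagonal operator has ||D|| = sup_n |d_n|. Here |d_n| = 47/n^2 is decreasing, so sup_n |d_n| = |d_1| = 47. So ||D|| = 47.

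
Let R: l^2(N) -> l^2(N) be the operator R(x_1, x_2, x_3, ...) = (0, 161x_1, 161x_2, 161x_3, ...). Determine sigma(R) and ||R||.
sigma(R) = closed disk {z in C : |z| ≤ 161}; ||R|| = 161

Note R = 161·U where U is the unit right shift (U x)_k = x_{k-1} (with x_0 := 0); so ||R|| = 161||U|| and sigma(R) = 161·sigma(U). ||R x||^2 = sum_{k≥1} |161x_k|^2 = 25921||x||^2, so ||R|| = 161 and sigma(R) ⊂ {|z| ≤ 161}. For any |lambda| < 161, the equation (R - lambda I) x = 0 forces x_1 = 0, then 161x_k = lambda x_{k+1} ⇒ x = 0, so R has no eigenvalues. But (R - lambda I) is not surjective for |lambda| < 161: solving (R - lambda I) x = e_1 would require x_n proportional to (lambda/161)^(-n), which is not in l^2. So every |lambda| < 161 lies in the residual spectrum. The boundary |lambda| = 161 is in the approximate point spectrum (the spectrum is closed). Hence sigma(R) is the closed disk of radius 161.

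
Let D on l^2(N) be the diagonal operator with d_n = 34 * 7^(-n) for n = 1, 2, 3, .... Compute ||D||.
||D|| = 34/7 (attained at n = 1)

For D diagonal, ||D|| = sup_n |d_n|. The sequence d_n = 34 * 7^(-n) is positive and strictly decreasing (ratio 7^(-1) < 1), so the supremum is d_1 = 34/7. Hence ||D|| = 34/7.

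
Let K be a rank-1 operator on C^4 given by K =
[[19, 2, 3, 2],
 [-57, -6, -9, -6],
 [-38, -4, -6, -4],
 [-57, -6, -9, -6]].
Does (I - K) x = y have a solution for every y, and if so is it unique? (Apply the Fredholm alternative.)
(I - K) is singular (det(I - K) = 0, i.e. 1 ∈ sigma(K)). (I - K) x = y is solvable iff y ⊥ ker((I - K)^*) = span{(19, 2, 3, 2)}, i.e. iff 19y_1 + 2y_2 + 3y_3 + 2y_4 = 0. When solvable, the solutions are x = y + c·(1, -3, -2, -3), c arbitrary (ker(I - K) = span{(1, -3, -2, -3)}, dimension 1).

K has rank 1, so it is an outer product K = u v^T: every row of K is a multiple of one row vector. Reading off the entries, u = (1, -3, -2, -3) and v = (19, 2, 3, 2) (row i of K equals u_i·v^T). A rank-one matrix u v^T satisfies K u = u (v·u) and kills the (3)-dimensional subspace v^⊥, so its characteristic polynomial is lambda^3 (lambda - v·u) with v·u = tr K = 1. Hence the eigenvalues of I - K are 1 (multiplicity 3) and 1 - (1) = 0, so det(I - K) = 0. (Direct check: I - K =
[[-18, -2, -3, -2],
 [57, 7, 9, 6],
 [38, 4, 7, 4],
 [57, 6, 9, 7]]
has determinant 0.) So 1 is an eigenvalue of K and (I - K) is not invertible. The finite-dimensional Fredholm alternative says: either (I - K) is invertible, or ker(I - K) ≠ {0} and then range(I - K) = ker((I - K)^*)^⊥, with dim ker(I - K) = dim ker((I - K)^*). We are in the second case, so we need both kernels. Kernel of I - K: (I - K) u = u - u (v·u) = u - u = 0, so ker(I - K) = span{u} = span{(1, -3, -2, -3)} (it is exactly 1-dimensional because rank(I - K) = 3). Kernel of the adjoint: K is real, so (I - K)^* = I - K^T = I - v u^T, and (I - v u^T) v = v - v (u·v) = 0; hence ker((I - K)^*) = span{v} = span{(19, 2, 3, 2)}. Therefore (I - K) x = y is solvable iff <y, v> = 0, i.e. iff 19y_1 + 2y_2 + 3y_3 + 2y_4 = 0. When this holds, K y = u (v·y) = 0, so (I - K) y = y and x = y is a particular solution; the full solution set is the line x = y + c·u = y + c·(1, -3, -2, -3), c ∈ C.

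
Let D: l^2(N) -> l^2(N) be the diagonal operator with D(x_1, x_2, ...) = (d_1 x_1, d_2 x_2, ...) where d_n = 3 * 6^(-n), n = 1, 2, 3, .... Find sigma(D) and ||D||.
sigma(D) = {3 * 6^(-n) : n ≥ 1} ∪ {0}; ||D|| = 1/2

A bounded diagonal operator on l^2 with diagonal entries d_n has spectrum equal to the closure of {d_n : n ≥ 1}: every d_n is an eigenvalue (with eigenvector e_n), so {d_n} ⊂ sigma(D); the spectrum is closed, so its closure is too; and for lambda not in the closure, (D - lambda I) has bounded inverse (the diagonal entries 1/(d_n - lambda) are bounded). For our sequence d_n = 3 * 6^(-n), n = 1, 2, 3, ...:
  - {d_n} = {3 * 6^(-n) : n ≥ 1}; the only limit point is 0
  - closure = {3 * 6^(-n) : n ≥ 1} ∪ {0}
For the norm: a diagonal operator has ||D|| = sup_n |d_n|. Here d_n = 3 * 6^(-n) is positive and decreasing, so sup_n |d_n| = d_1 = 3/6 = 1/2. So ||D|| = 1/2.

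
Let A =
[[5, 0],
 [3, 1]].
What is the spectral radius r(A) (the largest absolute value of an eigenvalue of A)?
r(A) = 5

The eigenvalues of A are the roots of its characteristic polynomial. With M = A (coefficients from the trace and determinant):
  p(λ) = det(λ I - M) = λ^2 - 6λ + 5.
For λ^2 - 6λ + 5 the discriminant is 16. It is a perfect square (4^2), so the roots are rational: λ = (6 ± 4)/2 = 5, 1.
Thus the eigenvalues (to 4 decimals) are 5 (modulus 5); 1 (modulus 1). The spectral radius is the largest modulus: r(A) = 5. (Cross-check: r(A) ≤ ||A||_2 ≈ 5.8541; equality holds whenever A is normal, though it can also hold for some non-normal A.)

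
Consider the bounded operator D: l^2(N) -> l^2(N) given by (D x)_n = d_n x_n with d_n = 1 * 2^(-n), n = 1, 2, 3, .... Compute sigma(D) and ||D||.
sigma(D) = {1 * 2^(-n) : n ≥ 1} ∪ {0}; ||D|| = 1/2

A bounded diagonal operator on l^2 with diagonal entries d_n has spectrum equal to the closure of {d_n : n ≥ 1}: every d_n is an eigenvalue (with eigenvector e_n), so {d_n} ⊂ sigma(D); the spectrum is closed, so its closure is too; and for lambda not in the closure, (D - lambda I) has bounded inverse (the diagonal entries 1/(d_n - lambda) are bounded). For our sequence d_n = 1 * 2^(-n), n = 1, 2, 3, ...:
  - {d_n} = {1 * 2^(-n) : n ≥ 1}; the only limit point is 0
  - closure = {1 * 2^(-n) : n ≥ 1} ∪ {0}
For the norm: a diagonal operator has ||D|| = sup_n |d_n|. Here d_n = 1 * 2^(-n) is positive and decreasing, so sup_n |d_n| = d_1 = 1/2. So ||D|| = 1/2.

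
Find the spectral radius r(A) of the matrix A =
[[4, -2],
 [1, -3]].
r(A) = (1 + sqrt(41))/2 ≈ 3.7016

The eigenvalues of A are the roots of its characteristic polynomial. With M = A (coefficients from the trace and determinant):
  p(λ) = det(λ I - M) = λ^2 - λ - 10.
For λ^2 - λ - 10 the discriminant is 41. It is nonnegative but not a perfect square, so the roots are real and irrational: λ = (1 ± sqrt(41))/2 ≈ 3.7016, -2.7016.
Thus the eigenvalues (to 4 decimals) are 3.7016 (modulus 3.7016); -2.7016 (modulus 2.7016). The spectral radius is the largest modulus: r(A) = (1 + sqrt(41))/2 ≈ 3.7016. (Cross-check: r(A) ≤ ||A||_2 ≈ 5.1167; equality holds whenever A is normal, though it can also hold for some non-normal A.)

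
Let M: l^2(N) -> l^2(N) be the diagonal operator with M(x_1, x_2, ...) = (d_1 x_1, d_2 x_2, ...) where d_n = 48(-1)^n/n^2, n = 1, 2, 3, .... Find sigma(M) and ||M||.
sigma(M) = {48(-1)^n/n^2 : n ≥ 1} ∪ {0}; ||M|| = 48

A bounded diagonal operator on l^2 with diagonal entries d_n has spectrum equal to the closure of {d_n : n ≥ 1}: every d_n is an eigenvalue (with eigenvector e_n), so {d_n} ⊂ sigma(M); the spectrum is closed, so its closure is too; and for lambda not in the closure, (M - lambda I) has bounded inverse (the diagonal entries 1/(d_n - lambda) are bounded). For our sequence d_n = 48(-1)^n/n^2, n = 1, 2, 3, ...:
  - {d_n} = {48(-1)^n/n^2 : n ≥ 1}; the only limit point is 0
  - closure = {48(-1)^n/n^2 : n ≥ 1} ∪ {0}
For the norm: a diagonal operator has ||M|| = sup_n |d_n|. Here |d_n| = 48/n^2 is decreasing, so sup_n |d_n| = |d_1| = 48. So ||M|| = 48.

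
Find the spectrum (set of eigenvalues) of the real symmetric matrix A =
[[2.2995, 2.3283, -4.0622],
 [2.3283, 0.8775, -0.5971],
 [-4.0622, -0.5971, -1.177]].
sigma(A) ≈ {-4, 0, 6}

A is real symmetric, so its spectrum consists of real eigenvalues. Expanding the characteristic polynomial of the displayed matrix gives
  det(λ I - A) = p(λ) = λ^3 + (-2)λ^2 + (-24)λ + (0).
Solving p(λ) = 0 yields eigenvalues ≈ -4, 0, 6. (A is shown rounded to 4 decimals, so these recover the underlying integer eigenvalues to within that precision.)
Verification: the trace of A = 2 equals the sum of eigenvalues 2, and det(A) ≈ 0.0004 matches the eigenvalue product 0.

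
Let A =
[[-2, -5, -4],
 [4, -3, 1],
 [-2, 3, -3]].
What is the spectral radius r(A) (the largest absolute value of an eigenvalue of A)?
r(A) ≈ 5.3941

The eigenvalues of A are the roots of its characteristic polynomial. With M = A (coefficients from the trace, the sum of principal 2x2 minors, and det A):
  p(λ) = det(λ I - M) = λ^3 + 8λ^2 + 30λ + 86.
No integer candidate from the rational root theorem (±divisors of 86) is a root, so the roots are irrational. The cubic discriminant is Δ = -54700 < 0, so there is one real root and a complex-conjugate pair. p(-6) = -22 and p(-5) = 11 have opposite signs, so a root lies in (-6, -5); Newton's method refines it to λ ≈ -5.3941. Dividing out (λ - (-5.3941)) leaves approximately λ^2 + 2.6059λ + 15.9434. For λ^2 + 2.6059λ + 15.9434 the discriminant is -56.9829. It is negative, so the remaining roots are the complex-conjugate pair λ ≈ -1.303 ± 3.7743i. Their product equals the constant term, so |λ|^2 ≈ 15.9434 and |λ| ≈ 3.9929.
Thus the eigenvalues (to 4 decimals) are -5.3941 (modulus 5.3941); -1.303 ± 3.7743i (modulus 3.9929). The spectral radius is the largest modulus: r(A) ≈ 5.3941. (Cross-check: r(A) ≤ ||A||_2 ≈ 6.8032; equality holds whenever A is normal, though it can also hold for some non-normal A.)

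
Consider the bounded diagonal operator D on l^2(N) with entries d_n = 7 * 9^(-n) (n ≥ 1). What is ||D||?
||D|| = 7/9 (attained at n = 1)

For D diagonal, ||D|| = sup_n |d_n|. The sequence d_n = 7 * 9^(-n) is positive and strictly decreasing (ratio 9^(-1) < 1), so the supremum is d_1 = 7/9. Hence ||D|| = 7/9.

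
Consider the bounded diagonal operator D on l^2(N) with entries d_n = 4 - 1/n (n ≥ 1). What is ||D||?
||D|| = 4

For a diagonal operator on l^2 with entries d_n, ||D|| = sup_n |d_n|. Here d_1 = 3, d_2 = 7/2, ..., and d_n = 4 - 1/n increases monotonically toward 4. All terms lie in [3, 4), so |d_n| = d_n and the supremum is the limit 4, which is not attained by any individual d_n. Hence ||D|| = 4.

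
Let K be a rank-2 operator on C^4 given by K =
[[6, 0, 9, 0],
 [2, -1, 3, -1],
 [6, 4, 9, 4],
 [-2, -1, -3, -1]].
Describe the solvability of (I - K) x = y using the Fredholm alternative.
(I - K) is invertible (det(I - K) = -42 ≠ 0), so for every y in C^4 the equation (I - K) x = y has a unique solution.

K has rank 2 and factors as K = U V^T = u1 v1^T + u2 v2^T with u1 = (3, 1, 3, -1), v1 = (2, 1, 3, 1), u2 = (3, 2, -1, 0), v2 = (0, -1, 0, -1) (multiplying out reproduces the displayed K). The nonzero eigenvalues of U V^T coincide with those of the 2 x 2 matrix G = V^T U = [[v1·u1, v1·u2], [v2·u1, v2·u2]] = [[15, 5], [0, -2]], and by the Sylvester determinant identity det(I_4 - U V^T) = det(I_2 - V^T U) = det([[-14, -5], [0, 3]]) = (-14)(3) - (-5)(0) = -42. (Direct check: I - K =
[[-5, 0, -9, 0],
 [-2, 2, -3, 1],
 [-6, -4, -8, -4],
 [2, 1, 3, 2]]
has determinant -42.) The finite-dimensional Fredholm alternative says: either (I - K) is invertible, or ker(I - K) ≠ {0} and then range(I - K) = ker((I - K)^*)^⊥, with dim ker(I - K) = dim ker((I - K)^*). Since det(I - K) ≠ 0, 1 is not an eigenvalue of K and ker(I - K) = {0}, so we are in the first case: for every y there is a unique x = (I - K)^(-1) y. (Explicitly, by the Woodbury identity, (I - U V^T)^(-1) = I + U (I_2 - G)^(-1) V^T.)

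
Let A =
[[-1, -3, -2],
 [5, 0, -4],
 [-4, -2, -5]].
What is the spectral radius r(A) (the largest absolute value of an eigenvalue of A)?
r(A) ≈ 7.254

The eigenvalues of A are the roots of its characteristic polynomial. With M = A (coefficients from the trace, the sum of principal 2x2 minors, and det A):
  p(λ) = det(λ I - M) = λ^3 + 6λ^2 + 4λ + 95.
No integer candidate from the rational root theorem (±divisors of 95) is a root, so the roots are irrational. The cubic discriminant is Δ = -284395 < 0, so there is one real root and a complex-conjugate pair. p(-8) = -65 and p(-7) = 18 have opposite signs, so a root lies in (-8, -7); Newton's method refines it to λ ≈ -7.254. Dividing out (λ - (-7.254)) leaves approximately λ^2 - 1.254λ + 13.0963. For λ^2 - 1.254λ + 13.0963 the discriminant is -50.8127. It is negative, so the remaining roots are the complex-conjugate pair λ ≈ 0.627 ± 3.5641i. Their product equals the constant term, so |λ|^2 ≈ 13.0963 and |λ| ≈ 3.6189.
Thus the eigenvalues (to 4 decimals) are -7.254 (modulus 7.254); 0.627 ± 3.5641i (modulus 3.6189). The spectral radius is the largest modulus: r(A) ≈ 7.254. (Cross-check: r(A) ≤ ||A||_2 ≈ 7.4115; equality holds whenever A is normal, though it can also hold for some non-normal A.)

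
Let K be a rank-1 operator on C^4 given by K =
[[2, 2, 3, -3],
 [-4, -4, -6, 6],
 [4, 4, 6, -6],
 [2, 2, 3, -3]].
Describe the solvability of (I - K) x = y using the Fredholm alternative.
(I - K) is singular (det(I - K) = 0, i.e. 1 ∈ sigma(K)). (I - K) x = y is solvable iff y ⊥ ker((I - K)^*) = span{(2, 2, 3, -3)}, i.e. iff 2y_1 + 2y_2 + 3y_3 - 3y_4 = 0. When solvable, the solutions are x = y + c·(1, -2, 2, 1), c arbitrary (ker(I - K) = span{(1, -2, 2, 1)}, dimension 1).

K has rank 1, so it is an outer product K = u v^T: every row of K is a multiple of one row vector. Reading off the entries, u = (1, -2, 2, 1) and v = (2, 2, 3, -3) (row i of K equals u_i·v^T). A rank-one matrix u v^T satisfies K u = u (v·u) and kills the (3)-dimensional subspace v^⊥, so its characteristic polynomial is lambda^3 (lambda - v·u) with v·u = tr K = 1. Hence the eigenvalues of I - K are 1 (multiplicity 3) and 1 - (1) = 0, so det(I - K) = 0. (Direct check: I - K =
[[-1, -2, -3, 3],
 [4, 5, 6, -6],
 [-4, -4, -5, 6],
 [-2, -2, -3, 4]]
has determinant 0.) So 1 is an eigenvalue of K and (I - K) is not invertible. The finite-dimensional Fredholm alternative says: either (I - K) is invertible, or ker(I - K) ≠ {0} and then range(I - K) = ker((I - K)^*)^⊥, with dim ker(I - K) = dim ker((I - K)^*). We are in the second case, so we need both kernels. Kernel of I - K: (I - K) u = u - u (v·u) = u - u = 0, so ker(I - K) = span{u} = span{(1, -2, 2, 1)} (it is exactly 1-dimensional because rank(I - K) = 3). Kernel of the adjoint: K is real, so (I - K)^* = I - K^T = I - v u^T, and (I - v u^T) v = v - v (u·v) = 0; hence ker((I - K)^*) = span{v} = span{(2, 2, 3, -3)}. Therefore (I - K) x = y is solvable iff <y, v> = 0, i.e. iff 2y_1 + 2y_2 + 3y_3 - 3y_4 = 0. When this holds, K y = u (v·y) = 0, so (I - K) y = y and x = y is a particular solution; the full solution set is the line x = y + c·u = y + c·(1, -2, 2, 1), c ∈ C.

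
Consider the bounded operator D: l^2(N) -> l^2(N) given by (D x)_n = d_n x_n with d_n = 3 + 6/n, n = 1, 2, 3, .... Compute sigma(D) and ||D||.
sigma(D) = {3 + 6/n : n ≥ 1} ∪ {3}; ||D|| = 9

A bounded diagonal operator on l^2 with diagonal entries d_n has spectrum equal to the closure of {d_n : n ≥ 1}: every d_n is an eigenvalue (with eigenvector e_n), so {d_n} ⊂ sigma(D); the spectrum is closed, so its closure is too; and for lambda not in the closure, (D - lambda I) has bounded inverse (the diagonal entries 1/(d_n - lambda) are bounded). For our sequence d_n = 3 + 6/n, n = 1, 2, 3, ...:
  - {d_n} = {3 + 6/n : n ≥ 1}; the only limit point is 3
  - closure = {3 + 6/n : n ≥ 1} ∪ {3}
For the norm: a diagonal operator has ||D|| = sup_n |d_n|. Here d_n = 3 + 6/n is positive and decreasing, so sup_n |d_n| = d_1 = 3 + 6 = 9. So ||D|| = 9.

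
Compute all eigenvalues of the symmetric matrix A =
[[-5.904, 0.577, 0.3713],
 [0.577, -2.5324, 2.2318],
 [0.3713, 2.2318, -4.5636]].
sigma(A) ≈ {-6, -1} (-6 with multiplicity 2)

A is real symmetric, so its spectrum consists of real eigenvalues. Expanding the characteristic polynomial of the displayed matrix gives
  det(λ I - A) = p(λ) = λ^3 + (13)λ^2 + (48)λ + (36).
Solving p(λ) = 0 yields eigenvalues ≈ -6, -6, -1. (A is shown rounded to 4 decimals, so these recover the underlying integer eigenvalues to within that precision.)
Verification: the trace of A = -13 equals the sum of eigenvalues -13, and det(A) ≈ -35.9995 matches the eigenvalue product -36.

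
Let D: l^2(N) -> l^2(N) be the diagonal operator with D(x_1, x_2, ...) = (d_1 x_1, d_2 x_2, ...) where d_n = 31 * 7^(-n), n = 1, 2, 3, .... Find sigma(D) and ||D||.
sigma(D) = {31 * 7^(-n) : n ≥ 1} ∪ {0}; ||D|| = 31/7

A bounded diagonal operator on l^2 with diagonal entries d_n has spectrum equal to the closure of {d_n : n ≥ 1}: every d_n is an eigenvalue (with eigenvector e_n), so {d_n} ⊂ sigma(D); the spectrum is closed, so its closure is too; and for lambda not in the closure, (D - lambda I) has bounded inverse (the diagonal entries 1/(d_n - lambda) are bounded). For our sequence d_n = 31 * 7^(-n), n = 1, 2, 3, ...:
  - {d_n} = {31 * 7^(-n) : n ≥ 1}; the only limit point is 0
  - closure = {31 * 7^(-n) : n ≥ 1} ∪ {0}
For the norm: a diagonal operator has ||D|| = sup_n |d_n|. Here d_n = 31 * 7^(-n) is positive and decreasing, so sup_n |d_n| = d_1 = 31/7. So ||D|| = 31/7.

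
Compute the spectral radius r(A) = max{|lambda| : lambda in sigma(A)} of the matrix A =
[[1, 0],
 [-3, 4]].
r(A) = 4

The eigenvalues of A are the roots of its characteristic polynomial. With M = A (coefficients from the trace and determinant):
  p(λ) = det(λ I - M) = λ^2 - 5λ + 4.
For λ^2 - 5λ + 4 the discriminant is 9. It is a perfect square (3^2), so the roots are rational: λ = (5 ± 3)/2 = 4, 1.
Thus the eigenvalues (to 4 decimals) are 4 (modulus 4); 1 (modulus 1). The spectral radius is the largest modulus: r(A) = 4. (Cross-check: r(A) ≤ ||A||_2 ≈ 5.0368; equality holds whenever A is normal, though it can also hold for some non-normal A.)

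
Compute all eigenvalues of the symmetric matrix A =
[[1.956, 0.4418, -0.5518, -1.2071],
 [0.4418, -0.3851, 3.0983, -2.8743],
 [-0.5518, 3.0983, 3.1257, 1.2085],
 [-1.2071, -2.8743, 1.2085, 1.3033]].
sigma(A) ≈ {-4, 1, 4, 5}

A is real symmetric, so its spectrum consists of real eigenvalues. Expanding the characteristic polynomial of the displayed matrix gives
  det(λ I - A) = p(λ) = λ^4 + (-6)λ^3 + (-11)λ^2 + (95.9984)λ + (-79.9955).
Solving p(λ) = 0 yields eigenvalues ≈ -4, 1, 4, 5. (A is shown rounded to 4 decimals, so these recover the underlying integer eigenvalues to within that precision.)
Verification: the trace of A = 6 equals the sum of eigenvalues 6, and det(A) ≈ -79.9955 matches the eigenvalue product -80.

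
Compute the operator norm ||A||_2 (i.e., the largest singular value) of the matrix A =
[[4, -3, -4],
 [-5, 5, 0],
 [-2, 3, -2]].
||A||_2 ≈ 9.4536 (= sqrt(largest eigenvalue of A^T A))

||A||_2 = sigma_max(A) = sqrt(lambda_max(A^T A)). Form the symmetric matrix M = A^T A =
[[45, -43, -12],
 [-43, 43, 6],
 [-12, 6, 20]].
Its characteristic polynomial (trace, sum of principal 2x2 minors, determinant of M give the coefficients) is
  p(λ) = det(λ I - M) = λ^3 - 108λ^2 + 1666λ - 100.
No integer candidate from the rational root theorem (±divisors of 100) is a root, so the roots are irrational. The cubic discriminant is Δ = 13697495600 > 0, so there are three distinct real roots. p(0) = -100 and p(1) = 1459 have opposite signs, so a root lies in (0, 1); Newton's method refines it to λ ≈ 0.0603. p(18) = 728 and p(19) = -575 have opposite signs, so a root lies in (18, 19); Newton's method refines it to λ ≈ 18.5686. p(89) = -2325 and p(90) = 4040 have opposite signs, so a root lies in (89, 90); Newton's method refines it to λ ≈ 89.3712. Check (Vieta): the three roots sum to 108, matching tr M = 108.
So the eigenvalues of A^T A are ≈ 0.0603, 18.5686, 89.3712 (all ≥ 0, as they must be for A^T A). The largest is λ_max ≈ 89.3712, hence ||A||_2 = sqrt(λ_max) ≈ 9.4536.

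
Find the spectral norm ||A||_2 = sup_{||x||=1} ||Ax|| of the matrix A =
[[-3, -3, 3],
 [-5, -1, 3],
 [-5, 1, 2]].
||A||_2 = sqrt((92 + sqrt(5056))/2) ≈ 9.0307 (= sqrt(largest eigenvalue of A^T A))

||A||_2 = sigma_max(A) = sqrt(lambda_max(A^T A)). Form the symmetric matrix M = A^T A =
[[59, 9, -34],
 [9, 11, -10],
 [-34, -10, 22]].
Its characteristic polynomial (trace, sum of principal 2x2 minors, determinant of M give the coefficients) is
  p(λ) = det(λ I - M) = λ^3 - 92λ^2 + 852λ.
The constant term is 0, so λ = 0 is a root. Dividing out λ leaves p(λ) = λ(λ^2 - 92λ + 852). For λ^2 - 92λ + 852 the discriminant is 5056. It is nonnegative but not a perfect square, so the roots are real and irrational: λ = (92 ± sqrt(5056))/2 ≈ 81.5528, 10.4472.
So the eigenvalues of A^T A are ≈ 0, 10.4472, 81.5528 (all ≥ 0, as they must be for A^T A). The largest is λ_max = (92 + sqrt(5056))/2 ≈ 81.5528, hence ||A||_2 = sqrt(λ_max) = sqrt((92 + sqrt(5056))/2) ≈ 9.0307.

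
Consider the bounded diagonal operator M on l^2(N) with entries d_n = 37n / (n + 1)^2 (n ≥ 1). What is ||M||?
||M|| = 37/4 (attained at n = 1)

For M diagonal, ||M|| = sup_n |d_n|. Treat f(x) = 37x / (x + 1)^2 for real x > 0. By the quotient rule, f'(x) = 37(1 - x)/(x + 1)^3, which is positive for x < 1 and negative for x > 1. So f has a unique maximum at x = 1, and since 1 is a positive integer, the supremum over n ≥ 1 is attained at n = 1: d_1 = 37·1/(1 + 1)^2 = 37·1/4 = 37/4. Hence ||M|| = 37/4.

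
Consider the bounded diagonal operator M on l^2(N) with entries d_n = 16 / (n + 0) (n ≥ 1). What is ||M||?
||M|| = 16 (attained at n = 1)

For M diagonal, ||M|| = sup_n |d_n| = sup_n 16/(n + 0). This is positive and strictly decreasing in n, so the supremum is attained at n = 1: d_1 = 16/(1 + 0) = 16. Hence ||M|| = 16.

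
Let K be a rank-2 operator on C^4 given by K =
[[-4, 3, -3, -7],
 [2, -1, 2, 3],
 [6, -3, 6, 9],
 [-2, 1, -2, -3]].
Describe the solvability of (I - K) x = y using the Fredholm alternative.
(I - K) is invertible (det(I - K) = -7 ≠ 0), so for every y in C^4 the equation (I - K) x = y has a unique solution.

K has rank 2 and factors as K = U V^T = u1 v1^T + u2 v2^T with u1 = (-3, 1, 3, -1), v1 = (0, -1, -1, 1), u2 = (2, -1, -3, 1), v2 = (-2, 0, -3, -2) (multiplying out reproduces the displayed K). The nonzero eigenvalues of U V^T coincide with those of the 2 x 2 matrix G = V^T U = [[v1·u1, v1·u2], [v2·u1, v2·u2]] = [[-5, 5], [-1, 3]], and by the Sylvester determinant identity det(I_4 - U V^T) = det(I_2 - V^T U) = det([[6, -5], [1, -2]]) = (6)(-2) - (-5)(1) = -7. (Direct check: I - K =
[[5, -3, 3, 7],
 [-2, 2, -2, -3],
 [-6, 3, -5, -9],
 [2, -1, 2, 4]]
has determinant -7.) The finite-dimensional Fredholm alternative says: either (I - K) is invertible, or ker(I - K) ≠ {0} and then range(I - K) = ker((I - K)^*)^⊥, with dim ker(I - K) = dim ker((I - K)^*). Since det(I - K) ≠ 0, 1 is not an eigenvalue of K and ker(I - K) = {0}, so we are in the first case: for every y there is a unique x = (I - K)^(-1) y. (Explicitly, by the Woodbury identity, (I - U V^T)^(-1) = I + U (I_2 - G)^(-1) V^T.)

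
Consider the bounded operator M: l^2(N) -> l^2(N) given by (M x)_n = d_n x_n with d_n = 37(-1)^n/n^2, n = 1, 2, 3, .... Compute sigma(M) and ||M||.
sigma(M) = {37(-1)^n/n^2 : n ≥ 1} ∪ {0}; ||M|| = 37

A bounded diagonal operator on l^2 with diagonal entries d_n has spectrum equal to the closure of {d_n : n ≥ 1}: every d_n is an eigenvalue (with eigenvector e_n), so {d_n} ⊂ sigma(M); the spectrum is closed, so its closure is too; and for lambda not in the closure, (M - lambda I) has bounded inverse (the diagonal entries 1/(d_n - lambda) are bounded). For our sequence d_n = 37(-1)^n/n^2, n = 1, 2, 3, ...:
  - {d_n} = {37(-1)^n/n^2 : n ≥ 1}; the only limit point is 0
  - closure = {37(-1)^n/n^2 : n ≥ 1} ∪ {0}
For the norm: a diagonal operator has ||M|| = sup_n |d_n|. Here |d_n| = 37/n^2 is decreasing, so sup_n |d_n| = |d_1| = 37. So ||M|| = 37.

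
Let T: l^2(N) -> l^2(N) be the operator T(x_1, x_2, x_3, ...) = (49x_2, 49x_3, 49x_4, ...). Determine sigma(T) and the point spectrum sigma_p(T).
sigma(T) = closed disk {z in C : |z| ≤ 49}; sigma_p(T) = open disk {z in C : |z| < 49}

Note T = 49·V where V is the unit left shift (V x)_k = x_{k+1}; so sigma(T) = 49·sigma(V) and ||T|| = 49||V||. ||T x||^2 = 2401sum_{k≥2} |x_k|^2 ≤ 2401||x||^2, with equality on {x : x_1 = 0}, so ||T|| = 49. For any lambda with |lambda| < 49, set r = lambda/49 (|r| < 1); the vector x = (1, r, r^2, ...) is in l^2 and satisfies T x = 49(r, r^2, ...) = lambda x, so lambda is an eigenvalue. On the boundary |lambda| = 49 the geometric series diverges, so no l^2 eigenvector exists, but these lambda lie in the approximate point spectrum. Hence sigma(T) is the closed disk of radius 49 and sigma_p(T) is the open disk.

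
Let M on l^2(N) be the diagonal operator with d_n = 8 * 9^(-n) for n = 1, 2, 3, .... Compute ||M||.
||M|| = 8/9 (attained at n = 1)

For M diagonal, ||M|| = sup_n |d_n|. The sequence d_n = 8 * 9^(-n) is positive and strictly decreasing (ratio 9^(-1) < 1), so the supremum is d_1 = 8/9. Hence ||M|| = 8/9.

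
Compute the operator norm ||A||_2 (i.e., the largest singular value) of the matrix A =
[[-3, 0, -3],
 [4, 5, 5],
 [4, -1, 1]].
||A||_2 ≈ 9.2002 (= sqrt(largest eigenvalue of A^T A))

||A||_2 = sigma_max(A) = sqrt(lambda_max(A^T A)). Form the symmetric matrix M = A^T A =
[[41, 16, 33],
 [16, 26, 24],
 [33, 24, 35]].
Its characteristic polynomial (trace, sum of principal 2x2 minors, determinant of M give the coefficients) is
  p(λ) = det(λ I - M) = λ^3 - 102λ^2 + 1490λ - 1764.
No integer candidate from the rational root theorem (±divisors of 1764) is a root, so the roots are irrational. The cubic discriminant is Δ = 7119893920 > 0, so there are three distinct real roots. p(1) = -375 and p(2) = 816 have opposite signs, so a root lies in (1, 2); Newton's method refines it to λ ≈ 1.2977. p(16) = 60 and p(17) = -999 have opposite signs, so a root lies in (16, 17); Newton's method refines it to λ ≈ 16.0595. p(84) = -3612 and p(85) = 2061 have opposite signs, so a root lies in (84, 85); Newton's method refines it to λ ≈ 84.6428. Check (Vieta): the three roots sum to 102, matching tr M = 102.
So the eigenvalues of A^T A are ≈ 1.2977, 16.0595, 84.6428 (all ≥ 0, as they must be for A^T A). The largest is λ_max ≈ 84.6428, hence ||A||_2 = sqrt(λ_max) ≈ 9.2002.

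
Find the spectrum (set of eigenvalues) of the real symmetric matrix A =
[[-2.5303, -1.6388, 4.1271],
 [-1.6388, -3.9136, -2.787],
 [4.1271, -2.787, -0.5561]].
sigma(A) ≈ {-6, -5, 4}

A is real symmetric, so its spectrum consists of real eigenvalues. Expanding the characteristic polynomial of the displayed matrix gives
  det(λ I - A) = p(λ) = λ^3 + (7)λ^2 + (-14)λ + (-120).
Solving p(λ) = 0 yields eigenvalues ≈ -6, -5, 4. (A is shown rounded to 4 decimals, so these recover the underlying integer eigenvalues to within that precision.)
Verification: the trace of A = -7 equals the sum of eigenvalues -7, and det(A) ≈ 120.0003 matches the eigenvalue product 120.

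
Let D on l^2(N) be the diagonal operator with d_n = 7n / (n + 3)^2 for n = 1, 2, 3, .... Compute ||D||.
||D|| = 7/12 (attained at n = 3)

For D diagonal, ||D|| = sup_n |d_n|. Treat f(x) = 7x / (x + 3)^2 for real x > 0. By the quotient rule, f'(x) = 7(3 - x)/(x + 3)^3, which is positive for x < 3 and negative for x > 3. So f has a unique maximum at x = 3, and since 3 is a positive integer, the supremum over n ≥ 1 is attained at n = 3: d_3 = 7·3/(3 + 3)^2 = 7·3/36 = 7/12. Hence ||D|| = 7/12.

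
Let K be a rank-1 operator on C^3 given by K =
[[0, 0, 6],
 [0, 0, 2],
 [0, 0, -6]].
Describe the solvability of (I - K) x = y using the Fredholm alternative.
(I - K) is invertible (det(I - K) = 7 ≠ 0), so for every y in C^3 the equation (I - K) x = y has a unique solution.

K has rank 1, so it is an outer product K = u v^T: every row of K is a multiple of one row vector. Reading off the entries, u = (-3, -1, 3) and v = (0, 0, -2) (row i of K equals u_i·v^T). A rank-one matrix u v^T satisfies K u = u (v·u) and kills the (2)-dimensional subspace v^⊥, so its characteristic polynomial is lambda^2 (lambda - v·u) with v·u = tr K = -6. Hence the eigenvalues of I - K are 1 (multiplicity 2) and 1 - (-6) = 7, so det(I - K) = 7. (Direct check: I - K =
[[1, 0, -6],
 [0, 1, -2],
 [0, 0, 7]]
has determinant 7.) The finite-dimensional Fredholm alternative says: either (I - K) is invertible, or ker(I - K) ≠ {0} and then range(I - K) = ker((I - K)^*)^⊥, with dim ker(I - K) = dim ker((I - K)^*). Since det(I - K) ≠ 0, 1 is not an eigenvalue of K and ker(I - K) = {0}, so we are in the first case: for every y there is a unique x = (I - K)^(-1) y. Explicitly, by the Sherman–Morrison formula, (I - u v^T)^(-1) = I + u v^T/(1 - v·u), i.e. (I - K)^(-1) = I + K/(7).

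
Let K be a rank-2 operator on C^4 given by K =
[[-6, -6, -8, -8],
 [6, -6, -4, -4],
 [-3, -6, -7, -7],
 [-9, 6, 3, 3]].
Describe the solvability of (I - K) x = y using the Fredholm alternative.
(I - K) is invertible (det(I - K) = 41 ≠ 0), so for every y in C^4 the equation (I - K) x = y has a unique solution.

K has rank 2 and factors as K = U V^T = u1 v1^T + u2 v2^T with u1 = (-2, 2, -1, -3), v1 = (3, 0, 1, 1), u2 = (-2, -2, -2, 2), v2 = (0, 3, 3, 3) (multiplying out reproduces the displayed K). The nonzero eigenvalues of U V^T coincide with those of the 2 x 2 matrix G = V^T U = [[v1·u1, v1·u2], [v2·u1, v2·u2]] = [[-10, -6], [-6, -6]], and by the Sylvester determinant identity det(I_4 - U V^T) = det(I_2 - V^T U) = det([[11, 6], [6, 7]]) = (11)(7) - (6)(6) = 41. (Direct check: I - K =
[[7, 6, 8, 8],
 [-6, 7, 4, 4],
 [3, 6, 8, 7],
 [9, -6, -3, -2]]
has determinant 41.) The finite-dimensional Fredholm alternative says: either (I - K) is invertible, or ker(I - K) ≠ {0} and then range(I - K) = ker((I - K)^*)^⊥, with dim ker(I - K) = dim ker((I - K)^*). Since det(I - K) ≠ 0, 1 is not an eigenvalue of K and ker(I - K) = {0}, so we are in the first case: for every y there is a unique x = (I - K)^(-1) y. (Explicitly, by the Woodbury identity, (I - U V^T)^(-1) = I + U (I_2 - G)^(-1) V^T.)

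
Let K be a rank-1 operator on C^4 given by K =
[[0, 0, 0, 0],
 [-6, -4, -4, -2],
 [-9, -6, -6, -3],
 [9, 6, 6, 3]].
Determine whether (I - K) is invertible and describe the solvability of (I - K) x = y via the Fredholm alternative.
(I - K) is invertible (det(I - K) = 8 ≠ 0), so for every y in C^4 the equation (I - K) x = y has a unique solution.

K has rank 1, so it is an outer product K = u v^T: every row of K is a multiple of one row vector. Reading off the entries, u = (0, 2, 3, -3) and v = (-3, -2, -2, -1) (row i of K equals u_i·v^T). A rank-one matrix u v^T satisfies K u = u (v·u) and kills the (3)-dimensional subspace v^⊥, so its characteristic polynomial is lambda^3 (lambda - v·u) with v·u = tr K = -7. Hence the eigenvalues of I - K are 1 (multiplicity 3) and 1 - (-7) = 8, so det(I - K) = 8. (Direct check: I - K =
[[1, 0, 0, 0],
 [6, 5, 4, 2],
 [9, 6, 7, 3],
 [-9, -6, -6, -2]]
has determinant 8.) The finite-dimensional Fredholm alternative says: either (I - K) is invertible, or ker(I - K) ≠ {0} and then range(I - K) = ker((I - K)^*)^⊥, with dim ker(I - K) = dim ker((I - K)^*). Since det(I - K) ≠ 0, 1 is not an eigenvalue of K and ker(I - K) = {0}, so we are in the first case: for every y there is a unique x = (I - K)^(-1) y. Explicitly, by the Sherman–Morrison formula, (I - u v^T)^(-1) = I + u v^T/(1 - v·u), i.e. (I - K)^(-1) = I + K/(8).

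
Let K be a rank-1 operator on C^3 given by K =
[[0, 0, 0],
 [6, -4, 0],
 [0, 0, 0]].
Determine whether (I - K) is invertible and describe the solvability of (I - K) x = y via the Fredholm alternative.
(I - K) is invertible (det(I - K) = 5 ≠ 0), so for every y in C^3 the equation (I - K) x = y has a unique solution.

K has rank 1, so it is an outer product K = u v^T: every row of K is a multiple of one row vector. Reading off the entries, u = (0, 2, 0) and v = (3, -2, 0) (row i of K equals u_i·v^T). A rank-one matrix u v^T satisfies K u = u (v·u) and kills the (2)-dimensional subspace v^⊥, so its characteristic polynomial is lambda^2 (lambda - v·u) with v·u = tr K = -4. Hence the eigenvalues of I - K are 1 (multiplicity 2) and 1 - (-4) = 5, so det(I - K) = 5. (Direct check: I - K =
[[1, 0, 0],
 [-6, 5, 0],
 [0, 0, 1]]
has determinant 5.) The finite-dimensional Fredholm alternative says: either (I - K) is invertible, or ker(I - K) ≠ {0} and then range(I - K) = ker((I - K)^*)^⊥, with dim ker(I - K) = dim ker((I - K)^*). Since det(I - K) ≠ 0, 1 is not an eigenvalue of K and ker(I - K) = {0}, so we are in the first case: for every y there is a unique x = (I - K)^(-1) y. Explicitly, by the Sherman–Morrison formula, (I - u v^T)^(-1) = I + u v^T/(1 - v·u), i.e. (I - K)^(-1) = I + K/(5).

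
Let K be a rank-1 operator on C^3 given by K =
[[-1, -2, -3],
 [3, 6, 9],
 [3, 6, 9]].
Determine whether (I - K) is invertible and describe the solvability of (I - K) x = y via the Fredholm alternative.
(I - K) is invertible (det(I - K) = -13 ≠ 0), so for every y in C^3 the equation (I - K) x = y has a unique solution.

K has rank 1, so it is an outer product K = u v^T: every row of K is a multiple of one row vector. Reading off the entries, u = (1, -3, -3) and v = (-1, -2, -3) (row i of K equals u_i·v^T). A rank-one matrix u v^T satisfies K u = u (v·u) and kills the (2)-dimensional subspace v^⊥, so its characteristic polynomial is lambda^2 (lambda - v·u) with v·u = tr K = 14. Hence the eigenvalues of I - K are 1 (multiplicity 2) and 1 - (14) = -13, so det(I - K) = -13. (Direct check: I - K =
[[2, 2, 3],
 [-3, -5, -9],
 [-3, -6, -8]]
has determinant -13.) The finite-dimensional Fredholm alternative says: either (I - K) is invertible, or ker(I - K) ≠ {0} and then range(I - K) = ker((I - K)^*)^⊥, with dim ker(I - K) = dim ker((I - K)^*). Since det(I - K) ≠ 0, 1 is not an eigenvalue of K and ker(I - K) = {0}, so we are in the first case: for every y there is a unique x = (I - K)^(-1) y. Explicitly, by the Sherman–Morrison formula, (I - u v^T)^(-1) = I + u v^T/(1 - v·u), i.e. (I - K)^(-1) = I + K/(-13).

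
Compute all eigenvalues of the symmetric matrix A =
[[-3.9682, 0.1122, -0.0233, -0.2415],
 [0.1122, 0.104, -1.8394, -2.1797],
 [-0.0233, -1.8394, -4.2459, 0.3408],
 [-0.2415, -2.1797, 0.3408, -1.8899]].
sigma(A) ≈ {-5, -4, -3, 2}

A is real symmetric, so its spectrum consists of real eigenvalues. Expanding the characteristic polynomial of the displayed matrix gives
  det(λ I - A) = p(λ) = λ^4 + (10)λ^3 + (23)λ^2 + (-34.0037)λ + (-120.0068).
Solving p(λ) = 0 yields eigenvalues ≈ -5, -4, -3, 2. (A is shown rounded to 4 decimals, so these recover the underlying integer eigenvalues to within that precision.)
Verification: the trace of A = -10 equals the sum of eigenvalues -10, and det(A) ≈ -120.0068 matches the eigenvalue product -120.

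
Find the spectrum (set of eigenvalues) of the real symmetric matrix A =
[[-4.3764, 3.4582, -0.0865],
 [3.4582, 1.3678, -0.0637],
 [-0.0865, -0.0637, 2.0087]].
sigma(A) ≈ {-6, 2, 3}

A is real symmetric, so its spectrum consists of real eigenvalues. Expanding the characteristic polynomial of the displayed matrix gives
  det(λ I - A) = p(λ) = λ^3 + (1)λ^2 + (-24)λ + (36).
Solving p(λ) = 0 yields eigenvalues ≈ -6, 2, 3. (A is shown rounded to 4 decimals, so these recover the underlying integer eigenvalues to within that precision.)
Verification: the trace of A = -1 equals the sum of eigenvalues -1, and det(A) ≈ -36.0009 matches the eigenvalue product -36.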